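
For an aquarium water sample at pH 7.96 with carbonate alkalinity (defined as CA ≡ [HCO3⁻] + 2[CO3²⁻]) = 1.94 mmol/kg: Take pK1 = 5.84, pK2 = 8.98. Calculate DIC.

DIC = 1.80 mmol/kg

CA = [HCO3⁻] + 2[CO3²⁻] = (α₁ + 2α₂)·DIC
At pH 7.96: [H⁺]/K1 = 10^-2.12 = 0.0075858, K2/[H⁺] = 10^-1.02 = 0.095499
α₁ = 1/(1 + 0.0075858 + 0.095499) = 1/1.1031 = 0.9065; α₂ = α₁·K2/[H⁺] = 0.08657
α₁ + 2α₂ = 1.0797
DIC = CA / (α₁ + 2α₂) = 1.94 / 1.0797 = 1.80 mmol/kg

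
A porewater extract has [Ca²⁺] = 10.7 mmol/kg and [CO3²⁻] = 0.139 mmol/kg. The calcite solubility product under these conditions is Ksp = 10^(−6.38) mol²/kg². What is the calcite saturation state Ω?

Ω = 3.57

Ksp = 10^(−6.38) = 4.169×10^-7
Ω = [Ca²⁺][CO3²⁻]/Ksp = (10.7×10^-3)(0.139×10^-3) / 4.169×10^-7 = 3.57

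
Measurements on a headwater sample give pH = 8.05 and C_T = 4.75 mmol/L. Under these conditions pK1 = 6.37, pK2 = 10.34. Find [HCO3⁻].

α₁ = 1 / (1 + [H⁺]/K1 + K2/[H⁺]) = 1 / (1 + 10^-1.68 + 10^-2.29)
   = 1 / (1 + 0.020893 + 0.0051286) = 1/1.0260 = 0.9746
[HCO3⁻] = α₁ × DIC = 0.9746 × 4.75 = 4.63 mmol/L

[HCO3⁻] = 4.63 mmol/L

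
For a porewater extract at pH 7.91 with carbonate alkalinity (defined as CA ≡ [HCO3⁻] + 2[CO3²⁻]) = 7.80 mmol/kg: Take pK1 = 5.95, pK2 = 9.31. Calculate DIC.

CA = [HCO3⁻] + 2[CO3²⁻] = (α₁ + 2α₂)·DIC
At pH 7.91: [H⁺]/K1 = 10^-1.96 = 0.010965, K2/[H⁺] = 10^-1.40 = 0.039811
α₁ = 1/(1 + 0.010965 + 0.039811) = 1/1.0508 = 0.9517; α₂ = α₁·K2/[H⁺] = 0.03789
α₁ + 2α₂ = 1.0275
DIC = CA / (α₁ + 2α₂) = 7.80 / 1.0275 = 7.59 mmol/kg

DIC = 7.59 mmol/kg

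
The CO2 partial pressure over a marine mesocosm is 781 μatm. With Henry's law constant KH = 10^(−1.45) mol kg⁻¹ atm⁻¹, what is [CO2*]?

KH = 10^(−1.45) = 3.548×10^-2 mol kg⁻¹ atm⁻¹
[CO2*] = KH · pCO2 = 3.548×10^-2 × 781×10^-6 atm = 2.77×10^-5 mol/kg

[CO2*] = 27.7 μmol/kg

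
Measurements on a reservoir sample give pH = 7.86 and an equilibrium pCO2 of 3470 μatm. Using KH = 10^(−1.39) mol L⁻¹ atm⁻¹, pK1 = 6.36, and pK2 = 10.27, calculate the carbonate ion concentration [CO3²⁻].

[CO3²⁻] = 17.4 μmol/L

[CO2*] = KH · pCO2 = 10^(−1.39) × 3470×10^-6 = 1.414×10^-4 mol/L
α₀ = 1/(1 + K1/[H⁺] + K1K2/[H⁺]²) = 1/(1 + 10^+1.50 + 10^-0.91) = 0.03054
DIC = [CO2*]/α₀ = 1.414×10^-4 / 0.03054 = 4.629 mmol/L
[CO3²⁻] = α₂·DIC; α₂ = 0.003757, so [CO3²⁻] = 0.003757 × 4.629 = 0.0174 mmol/L = 17.4 μmol/L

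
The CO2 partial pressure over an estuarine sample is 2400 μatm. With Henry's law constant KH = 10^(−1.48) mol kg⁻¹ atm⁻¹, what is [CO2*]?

[CO2*] = 79.5 μmol/kg

KH = 10^(−1.48) = 3.311×10^-2 mol kg⁻¹ atm⁻¹
[CO2*] = KH · pCO2 = 3.311×10^-2 × 2400×10^-6 atm = 7.95×10^-5 mol/kg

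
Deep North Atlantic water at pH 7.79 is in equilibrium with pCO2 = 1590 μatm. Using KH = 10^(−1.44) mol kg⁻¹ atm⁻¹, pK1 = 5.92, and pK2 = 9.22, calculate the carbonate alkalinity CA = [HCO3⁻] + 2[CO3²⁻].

[CO2*] = KH · pCO2 = 10^(−1.44) × 1590×10^-6 = 5.773×10^-5 mol/kg
α₀ = 1/(1 + K1/[H⁺] + K1K2/[H⁺]²) = 1/(1 + 10^+1.87 + 10^+0.44) = 0.01284
DIC = [CO2*]/α₀ = 5.773×10^-5 / 0.01284 = 4.496 mmol/kg
CA = (α₁ + 2α₂)·DIC = (0.9518 + 2×0.03536) × 4.496 = 4.60 mmol/kg

CA = 4.60 mmol/kg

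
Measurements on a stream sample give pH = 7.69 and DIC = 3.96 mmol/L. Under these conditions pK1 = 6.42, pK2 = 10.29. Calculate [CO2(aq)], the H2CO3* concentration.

α₀ = 1 / (1 + K1/[H⁺] + K1K2/[H⁺]²) = 1 / (1 + 10^+1.27 + 10^-1.33)
   = 1 / (1 + 18.621 + 0.046774) = 1/19.668 = 0.05084
[CO2*] = α₀ × DIC = 0.05084 × 3.96 = 0.201 mmol/L

[CO2*] = 0.201 mmol/L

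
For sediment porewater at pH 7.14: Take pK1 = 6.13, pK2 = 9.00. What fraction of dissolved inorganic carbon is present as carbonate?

α₂ = 0.0124

α₂ = 1 / (1 + [H⁺]/K2 + [H⁺]²/(K1K2)) = 1 / (1 + 10^+1.86 + 10^+0.85)
   = 1 / (1 + 72.444 + 7.0795) = 1/80.523 = 0.01242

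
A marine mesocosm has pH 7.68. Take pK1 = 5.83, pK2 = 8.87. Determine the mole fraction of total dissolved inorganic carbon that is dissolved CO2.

α₀ = 0.0131

α₀ = 1 / (1 + K1/[H⁺] + K1K2/[H⁺]²) = 1 / (1 + 10^+1.85 + 10^+0.66)
   = 1 / (1 + 70.795 + 4.5709) = 1/76.365 = 0.01309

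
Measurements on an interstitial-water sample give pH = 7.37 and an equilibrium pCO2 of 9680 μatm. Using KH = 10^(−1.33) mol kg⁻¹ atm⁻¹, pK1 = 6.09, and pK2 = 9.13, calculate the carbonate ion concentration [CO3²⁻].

[CO3²⁻] = 0.150 mmol/kg

[CO2*] = KH · pCO2 = 10^(−1.33) × 9680×10^-6 = 4.528×10^-4 mol/kg
α₀ = 1/(1 + K1/[H⁺] + K1K2/[H⁺]²) = 1/(1 + 10^+1.28 + 10^-0.48) = 0.04905
DIC = [CO2*]/α₀ = 4.528×10^-4 / 0.04905 = 9.230 mmol/kg
[CO3²⁻] = α₂·DIC; α₂ = 0.01624, so [CO3²⁻] = 0.01624 × 9.230 = 0.150 mmol/kg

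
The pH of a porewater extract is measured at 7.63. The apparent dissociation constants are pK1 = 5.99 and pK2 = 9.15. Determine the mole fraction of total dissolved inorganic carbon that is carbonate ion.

α₂ = 0.0287

α₂ = 1 / (1 + [H⁺]/K2 + [H⁺]²/(K1K2)) = 1 / (1 + 10^+1.52 + 10^-0.12)
   = 1 / (1 + 33.113 + 0.75858) = 1/34.872 = 0.02868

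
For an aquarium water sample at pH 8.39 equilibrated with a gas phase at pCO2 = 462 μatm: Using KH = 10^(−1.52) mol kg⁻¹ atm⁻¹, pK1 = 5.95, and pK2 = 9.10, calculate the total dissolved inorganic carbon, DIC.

[CO2*] = KH · pCO2 = 10^(−1.52) × 462×10^-6 = 1.395×10^-5 mol/kg
α₀ = 1/(1 + K1/[H⁺] + K1K2/[H⁺]²) = 1/(1 + 10^+2.44 + 10^+1.73) = 0.003029
DIC = [CO2*]/α₀ = 1.395×10^-5 / 0.003029 = 4.61 mmol/kg

DIC = 4.61 mmol/kg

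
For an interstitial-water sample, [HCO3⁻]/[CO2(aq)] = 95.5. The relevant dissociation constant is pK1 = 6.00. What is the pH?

From K1 = [H⁺][HCO3⁻]/[CO2(aq)]:  pH = pK1 + log₁₀([HCO3⁻]/[CO2(aq)])
log₁₀(95.5) = +1.980
pH = 6.00 + (+1.980) = 7.98

pH = 7.98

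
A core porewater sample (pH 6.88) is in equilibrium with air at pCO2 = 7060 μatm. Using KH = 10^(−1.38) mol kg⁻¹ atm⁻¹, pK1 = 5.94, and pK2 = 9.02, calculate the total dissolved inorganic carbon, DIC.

DIC = 2.88 mmol/kg

[CO2*] = KH · pCO2 = 10^(−1.38) × 7060×10^-6 = 2.943×10^-4 mol/kg
α₀ = 1/(1 + K1/[H⁺] + K1K2/[H⁺]²) = 1/(1 + 10^+0.94 + 10^-1.20) = 0.1023
DIC = [CO2*]/α₀ = 2.943×10^-4 / 0.1023 = 2.88 mmol/kg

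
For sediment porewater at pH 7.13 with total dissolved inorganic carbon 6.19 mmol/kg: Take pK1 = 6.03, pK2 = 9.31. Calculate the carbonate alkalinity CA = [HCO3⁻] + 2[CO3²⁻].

CA = [HCO3⁻] + 2[CO3²⁻] = (α₁ + 2α₂)·DIC
At pH 7.13: [H⁺]/K1 = 10^-1.10 = 0.079433, K2/[H⁺] = 10^-2.18 = 0.0066069
α₁ = 1/(1 + 0.079433 + 0.0066069) = 1/1.0860 = 0.9208; α₂ = α₁·K2/[H⁺] = 0.006084
α₁ + 2α₂ = 0.9329
CA = 0.9329 × 6.19 = 5.77 mmol/kg

CA = 5.77 mmol/kg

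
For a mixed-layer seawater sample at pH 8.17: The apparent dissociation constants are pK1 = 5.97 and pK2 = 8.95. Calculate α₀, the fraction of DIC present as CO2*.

α₀ = 0.00538

α₀ = 1 / (1 + K1/[H⁺] + K1K2/[H⁺]²) = 1 / (1 + 10^+2.20 + 10^+1.42)
   = 1 / (1 + 158.49 + 26.303) = 1/185.79 = 0.005382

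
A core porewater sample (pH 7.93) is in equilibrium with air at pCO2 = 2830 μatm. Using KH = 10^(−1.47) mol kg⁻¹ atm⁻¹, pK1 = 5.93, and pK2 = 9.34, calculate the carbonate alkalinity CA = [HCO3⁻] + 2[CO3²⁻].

[CO2*] = KH · pCO2 = 10^(−1.47) × 2830×10^-6 = 9.589×10^-5 mol/kg
α₀ = 1/(1 + K1/[H⁺] + K1K2/[H⁺]²) = 1/(1 + 10^+2.00 + 10^+0.59) = 0.009534
DIC = [CO2*]/α₀ = 9.589×10^-5 / 0.009534 = 10.06 mmol/kg
CA = (α₁ + 2α₂)·DIC = (0.9534 + 2×0.03709) × 10.06 = 10.3 mmol/kg

CA = 10.3 mmol/kg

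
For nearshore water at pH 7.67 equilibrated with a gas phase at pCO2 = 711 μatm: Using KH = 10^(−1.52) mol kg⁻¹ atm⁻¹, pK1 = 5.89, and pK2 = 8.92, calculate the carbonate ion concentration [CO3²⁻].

[CO3²⁻] = 0.0728 mmol/kg

[CO2*] = KH · pCO2 = 10^(−1.52) × 711×10^-6 = 2.147×10^-5 mol/kg
α₀ = 1/(1 + K1/[H⁺] + K1K2/[H⁺]²) = 1/(1 + 10^+1.78 + 10^+0.53) = 0.01547
DIC = [CO2*]/α₀ = 2.147×10^-5 / 0.01547 = 1.388 mmol/kg
[CO3²⁻] = α₂·DIC; α₂ = 0.05242, so [CO3²⁻] = 0.05242 × 1.388 = 0.0728 mmol/kg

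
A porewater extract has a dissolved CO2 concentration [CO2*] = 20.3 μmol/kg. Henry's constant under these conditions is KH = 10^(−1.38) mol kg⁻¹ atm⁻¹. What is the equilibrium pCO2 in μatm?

KH = 10^(−1.38) = 4.169×10^-2 mol kg⁻¹ atm⁻¹
pCO2 = [CO2*]/KH = 20.3×10^-6 / 4.169×10^-2 = 4.87×10^-4 atm = 487 μatm

pCO2 = 487 μatm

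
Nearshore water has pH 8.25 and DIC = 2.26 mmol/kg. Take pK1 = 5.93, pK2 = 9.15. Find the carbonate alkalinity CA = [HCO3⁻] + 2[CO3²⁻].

CA = [HCO3⁻] + 2[CO3²⁻] = (α₁ + 2α₂)·DIC
At pH 8.25: [H⁺]/K1 = 10^-2.32 = 0.0047863, K2/[H⁺] = 10^-0.90 = 0.12589
α₁ = 1/(1 + 0.0047863 + 0.12589) = 1/1.1307 = 0.8844; α₂ = α₁·K2/[H⁺] = 0.1113
α₁ + 2α₂ = 1.1071
CA = 1.1071 × 2.26 = 2.50 mmol/kg

CA = 2.50 mmol/kg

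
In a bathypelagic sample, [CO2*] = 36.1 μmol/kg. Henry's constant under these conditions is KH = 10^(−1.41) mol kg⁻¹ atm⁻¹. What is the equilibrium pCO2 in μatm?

KH = 10^(−1.41) = 3.890×10^-2 mol kg⁻¹ atm⁻¹
pCO2 = [CO2*]/KH = 36.1×10^-6 / 3.890×10^-2 = 9.28×10^-4 atm = 928 μatm

pCO2 = 928 μatm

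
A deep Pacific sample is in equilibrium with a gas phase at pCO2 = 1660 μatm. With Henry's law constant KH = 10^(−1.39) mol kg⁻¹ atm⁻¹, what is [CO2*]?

[CO2*] = 67.6 μmol/kg

KH = 10^(−1.39) = 4.074×10^-2 mol kg⁻¹ atm⁻¹
[CO2*] = KH · pCO2 = 4.074×10^-2 × 1660×10^-6 atm = 6.76×10^-5 mol/kg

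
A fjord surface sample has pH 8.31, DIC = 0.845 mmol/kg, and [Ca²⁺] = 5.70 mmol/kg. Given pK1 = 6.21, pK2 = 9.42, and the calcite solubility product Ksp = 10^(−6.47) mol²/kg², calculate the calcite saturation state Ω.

α₂ = 1 / (1 + [H⁺]/K2 + [H⁺]²/(K1K2)) = 1 / (1 + 10^+1.11 + 10^-0.99)
   = 1 / (1 + 12.882 + 0.10233) = 1/13.985 = 0.07151
[CO3²⁻] = α₂ × DIC = 0.07151 × 0.845 = 0.06042 mmol/kg
Ksp = 10^(−6.47) = 3.388×10^-7
Ω = [Ca²⁺][CO3²⁻]/Ksp = (5.70×10^-3)(6.042×10^-5) / 3.388×10^-7 = 1.02

Ω = 1.02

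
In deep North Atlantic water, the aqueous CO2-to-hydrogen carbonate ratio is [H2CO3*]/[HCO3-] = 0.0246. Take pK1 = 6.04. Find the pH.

From K1 = [H⁺][HCO3-]/[H2CO3*]:  pH = pK1 − log₁₀([H2CO3*]/[HCO3-])
log₁₀(0.0246) = -1.609
pH = 6.04 − (-1.609) = 7.65

pH = 7.65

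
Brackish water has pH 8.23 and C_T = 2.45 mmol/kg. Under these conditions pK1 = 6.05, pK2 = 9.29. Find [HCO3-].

[HCO3⁻] = 2.24 mmol/kg

α₁ = 1 / (1 + [H⁺]/K1 + K2/[H⁺]) = 1 / (1 + 10^-2.18 + 10^-1.06)
   = 1 / (1 + 0.0066069 + 0.087096) = 1/1.0937 = 0.9143
[HCO3⁻] = α₁ × DIC = 0.9143 × 2.45 = 2.24 mmol/kg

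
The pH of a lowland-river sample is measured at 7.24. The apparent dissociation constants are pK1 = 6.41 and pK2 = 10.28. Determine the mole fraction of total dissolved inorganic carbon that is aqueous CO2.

α₀ = 1 / (1 + K1/[H⁺] + K1K2/[H⁺]²) = 1 / (1 + 10^+0.83 + 10^-2.21)
   = 1 / (1 + 6.7608 + 0.0061660) = 1/7.7670 = 0.1287

α₀ = 0.129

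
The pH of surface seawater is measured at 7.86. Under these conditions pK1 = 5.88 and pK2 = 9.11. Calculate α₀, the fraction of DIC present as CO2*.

α₀ = 0.00982

α₀ = 1 / (1 + K1/[H⁺] + K1K2/[H⁺]²) = 1 / (1 + 10^+1.98 + 10^+0.73)
   = 1 / (1 + 95.499 + 5.3703) = 1/101.87 = 0.009816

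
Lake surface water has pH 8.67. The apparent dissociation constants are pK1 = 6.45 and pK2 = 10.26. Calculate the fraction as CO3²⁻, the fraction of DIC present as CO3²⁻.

α₂ = 0.0249

α₂ = 1 / (1 + [H⁺]/K2 + [H⁺]²/(K1K2)) = 1 / (1 + 10^+1.59 + 10^-0.63)
   = 1 / (1 + 38.905 + 0.23442) = 1/40.139 = 0.02491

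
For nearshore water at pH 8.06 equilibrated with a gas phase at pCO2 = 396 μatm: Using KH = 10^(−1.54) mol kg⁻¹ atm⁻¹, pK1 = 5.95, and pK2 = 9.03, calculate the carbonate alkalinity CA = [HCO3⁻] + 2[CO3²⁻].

[CO2*] = KH · pCO2 = 10^(−1.54) × 396×10^-6 = 1.142×10^-5 mol/kg
α₀ = 1/(1 + K1/[H⁺] + K1K2/[H⁺]²) = 1/(1 + 10^+2.11 + 10^+1.14) = 0.006962
DIC = [CO2*]/α₀ = 1.142×10^-5 / 0.006962 = 1.640 mmol/kg
CA = (α₁ + 2α₂)·DIC = (0.8969 + 2×0.09611) × 1.640 = 1.79 mmol/kg

CA = 1.79 mmol/kg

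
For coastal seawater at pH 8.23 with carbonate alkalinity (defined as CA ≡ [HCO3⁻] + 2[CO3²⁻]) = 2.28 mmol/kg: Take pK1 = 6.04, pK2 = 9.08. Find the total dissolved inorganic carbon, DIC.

CA = [HCO3⁻] + 2[CO3²⁻] = (α₁ + 2α₂)·DIC
At pH 8.23: [H⁺]/K1 = 10^-2.19 = 0.0064565, K2/[H⁺] = 10^-0.85 = 0.14125
α₁ = 1/(1 + 0.0064565 + 0.14125) = 1/1.1477 = 0.8713; α₂ = α₁·K2/[H⁺] = 0.1231
α₁ + 2α₂ = 1.1174
DIC = CA / (α₁ + 2α₂) = 2.28 / 1.1174 = 2.04 mmol/kg

DIC = 2.04 mmol/kg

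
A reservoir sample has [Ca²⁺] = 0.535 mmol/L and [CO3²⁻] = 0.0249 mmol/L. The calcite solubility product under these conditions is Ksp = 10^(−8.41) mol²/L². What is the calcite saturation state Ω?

Ksp = 10^(−8.41) = 3.890×10^-9
Ω = [Ca²⁺][CO3²⁻]/Ksp = (0.535×10^-3)(0.0249×10^-3) / 3.890×10^-9 = 3.42

Ω = 3.42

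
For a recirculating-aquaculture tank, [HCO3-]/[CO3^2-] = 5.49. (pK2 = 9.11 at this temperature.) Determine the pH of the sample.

pH = 8.37

From K2 = [H⁺][CO3^2-]/[HCO3-]:  pH = pK2 − log₁₀([HCO3-]/[CO3^2-])
log₁₀(5.49) = +0.740
pH = 9.11 − (+0.740) = 8.37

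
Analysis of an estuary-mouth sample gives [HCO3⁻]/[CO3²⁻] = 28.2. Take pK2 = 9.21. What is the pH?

pH = 7.76

From K2 = [H⁺][CO3²⁻]/[HCO3⁻]:  pH = pK2 − log₁₀([HCO3⁻]/[CO3²⁻])
log₁₀(28.2) = +1.450
pH = 9.21 − (+1.450) = 7.76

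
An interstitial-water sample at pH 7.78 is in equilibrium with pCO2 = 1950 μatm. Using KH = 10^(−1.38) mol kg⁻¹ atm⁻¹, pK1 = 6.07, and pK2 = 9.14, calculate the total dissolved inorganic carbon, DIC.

DIC = 4.43 mmol/kg

[CO2*] = KH · pCO2 = 10^(−1.38) × 1950×10^-6 = 8.129×10^-5 mol/kg
α₀ = 1/(1 + K1/[H⁺] + K1K2/[H⁺]²) = 1/(1 + 10^+1.71 + 10^+0.35) = 0.01834
DIC = [CO2*]/α₀ = 8.129×10^-5 / 0.01834 = 4.43 mmol/kg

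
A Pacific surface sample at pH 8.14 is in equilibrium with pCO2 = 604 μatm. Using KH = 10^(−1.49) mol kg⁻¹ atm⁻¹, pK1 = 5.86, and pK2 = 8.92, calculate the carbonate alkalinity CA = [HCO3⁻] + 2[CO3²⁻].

[CO2*] = KH · pCO2 = 10^(−1.49) × 604×10^-6 = 1.955×10^-5 mol/kg
α₀ = 1/(1 + K1/[H⁺] + K1K2/[H⁺]²) = 1/(1 + 10^+2.28 + 10^+1.50) = 0.004481
DIC = [CO2*]/α₀ = 1.955×10^-5 / 0.004481 = 4.362 mmol/kg
CA = (α₁ + 2α₂)·DIC = (0.8538 + 2×0.1417) × 4.362 = 4.96 mmol/kg

CA = 4.96 mmol/kg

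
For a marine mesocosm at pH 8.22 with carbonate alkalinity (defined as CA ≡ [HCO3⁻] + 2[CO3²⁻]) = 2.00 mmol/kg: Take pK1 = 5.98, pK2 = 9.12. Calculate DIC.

DIC = 1.81 mmol/kg

CA = [HCO3⁻] + 2[CO3²⁻] = (α₁ + 2α₂)·DIC
At pH 8.22: [H⁺]/K1 = 10^-2.24 = 0.0057544, K2/[H⁺] = 10^-0.90 = 0.12589
α₁ = 1/(1 + 0.0057544 + 0.12589) = 1/1.1316 = 0.8837; α₂ = α₁·K2/[H⁺] = 0.1112
α₁ + 2α₂ = 1.1062
DIC = CA / (α₁ + 2α₂) = 2.00 / 1.1062 = 1.81 mmol/kg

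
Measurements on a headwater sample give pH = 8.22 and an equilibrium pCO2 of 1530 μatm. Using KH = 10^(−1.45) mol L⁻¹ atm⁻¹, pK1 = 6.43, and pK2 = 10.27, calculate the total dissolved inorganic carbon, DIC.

DIC = 3.43 mmol/L

[CO2*] = KH · pCO2 = 10^(−1.45) × 1530×10^-6 = 5.429×10^-5 mol/L
α₀ = 1/(1 + K1/[H⁺] + K1K2/[H⁺]²) = 1/(1 + 10^+1.79 + 10^-0.26) = 0.01582
DIC = [CO2*]/α₀ = 5.429×10^-5 / 0.01582 = 3.43 mmol/L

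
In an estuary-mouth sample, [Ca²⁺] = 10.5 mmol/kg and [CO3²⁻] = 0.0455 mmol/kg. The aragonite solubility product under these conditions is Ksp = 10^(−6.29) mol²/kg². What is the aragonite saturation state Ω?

Ksp = 10^(−6.29) = 5.129×10^-7
Ω = [Ca²⁺][CO3²⁻]/Ksp = (10.5×10^-3)(0.0455×10^-3) / 5.129×10^-7 = 0.932

Ω = 0.932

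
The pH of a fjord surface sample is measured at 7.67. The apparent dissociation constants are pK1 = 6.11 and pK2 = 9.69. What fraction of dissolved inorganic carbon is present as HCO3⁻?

α₁ = 0.964

α₁ = 1 / (1 + [H⁺]/K1 + K2/[H⁺]) = 1 / (1 + 10^-1.56 + 10^-2.02)
   = 1 / (1 + 0.027542 + 0.0095499) = 1/1.0371 = 0.9642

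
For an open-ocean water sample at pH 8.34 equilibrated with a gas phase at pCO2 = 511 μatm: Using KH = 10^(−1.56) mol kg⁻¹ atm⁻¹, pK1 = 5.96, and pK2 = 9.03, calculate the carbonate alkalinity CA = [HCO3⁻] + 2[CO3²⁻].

CA = 4.75 mmol/kg

[CO2*] = KH · pCO2 = 10^(−1.56) × 511×10^-6 = 1.407×10^-5 mol/kg
α₀ = 1/(1 + K1/[H⁺] + K1K2/[H⁺]²) = 1/(1 + 10^+2.38 + 10^+1.69) = 0.003450
DIC = [CO2*]/α₀ = 1.407×10^-5 / 0.003450 = 4.080 mmol/kg
CA = (α₁ + 2α₂)·DIC = (0.8276 + 2×0.1690) × 4.080 = 4.75 mmol/kg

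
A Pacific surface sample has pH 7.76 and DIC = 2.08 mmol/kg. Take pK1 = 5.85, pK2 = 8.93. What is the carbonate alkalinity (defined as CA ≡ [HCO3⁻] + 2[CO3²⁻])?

CA = [HCO3⁻] + 2[CO3²⁻] = (α₁ + 2α₂)·DIC
At pH 7.76: [H⁺]/K1 = 10^-1.91 = 0.012303, K2/[H⁺] = 10^-1.17 = 0.067608
α₁ = 1/(1 + 0.012303 + 0.067608) = 1/1.0799 = 0.9260; α₂ = α₁·K2/[H⁺] = 0.06261
α₁ + 2α₂ = 1.0512
CA = 1.0512 × 2.08 = 2.19 mmol/kg

CA = 2.19 mmol/kg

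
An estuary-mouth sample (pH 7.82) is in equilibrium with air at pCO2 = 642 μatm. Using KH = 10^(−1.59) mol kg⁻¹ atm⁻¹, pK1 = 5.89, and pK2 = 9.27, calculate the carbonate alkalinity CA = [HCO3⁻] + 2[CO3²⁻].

CA = 1.50 mmol/kg

[CO2*] = KH · pCO2 = 10^(−1.59) × 642×10^-6 = 1.650×10^-5 mol/kg
α₀ = 1/(1 + K1/[H⁺] + K1K2/[H⁺]²) = 1/(1 + 10^+1.93 + 10^+0.48) = 0.01122
DIC = [CO2*]/α₀ = 1.650×10^-5 / 0.01122 = 1.471 mmol/kg
CA = (α₁ + 2α₂)·DIC = (0.9549 + 2×0.03388) × 1.471 = 1.50 mmol/kg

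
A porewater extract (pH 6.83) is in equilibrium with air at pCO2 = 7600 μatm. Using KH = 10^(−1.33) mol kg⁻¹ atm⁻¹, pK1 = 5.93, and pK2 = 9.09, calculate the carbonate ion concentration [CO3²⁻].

[CO2*] = KH · pCO2 = 10^(−1.33) × 7600×10^-6 = 3.555×10^-4 mol/kg
α₀ = 1/(1 + K1/[H⁺] + K1K2/[H⁺]²) = 1/(1 + 10^+0.90 + 10^-1.36) = 0.1113
DIC = [CO2*]/α₀ = 3.555×10^-4 / 0.1113 = 3.195 mmol/kg
[CO3²⁻] = α₂·DIC; α₂ = 0.004857, so [CO3²⁻] = 0.004857 × 3.195 = 0.0155 mmol/kg = 15.5 μmol/kg

[CO3²⁻] = 15.5 μmol/kg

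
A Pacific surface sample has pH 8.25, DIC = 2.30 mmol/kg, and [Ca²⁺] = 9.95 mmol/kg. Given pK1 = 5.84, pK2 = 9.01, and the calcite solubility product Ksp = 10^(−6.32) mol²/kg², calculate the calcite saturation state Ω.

α₂ = 1 / (1 + [H⁺]/K2 + [H⁺]²/(K1K2)) = 1 / (1 + 10^+0.76 + 10^-1.65)
   = 1 / (1 + 5.7544 + 0.022387) = 1/6.7768 = 0.1476
[CO3²⁻] = α₂ × DIC = 0.1476 × 2.30 = 0.3394 mmol/kg
Ksp = 10^(−6.32) = 4.786×10^-7
Ω = [Ca²⁺][CO3²⁻]/Ksp = (9.95×10^-3)(3.394×10^-4) / 4.786×10^-7 = 7.06

Ω = 7.06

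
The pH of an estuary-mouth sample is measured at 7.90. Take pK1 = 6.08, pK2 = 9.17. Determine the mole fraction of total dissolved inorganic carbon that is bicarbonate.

α₁ = 1 / (1 + [H⁺]/K1 + K2/[H⁺]) = 1 / (1 + 10^-1.82 + 10^-1.27)
   = 1 / (1 + 0.015136 + 0.053703) = 1/1.0688 = 0.9356

α₁ = 0.936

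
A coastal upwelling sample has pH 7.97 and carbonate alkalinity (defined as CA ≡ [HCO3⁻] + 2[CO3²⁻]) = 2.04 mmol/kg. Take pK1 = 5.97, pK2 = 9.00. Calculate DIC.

DIC = 1.90 mmol/kg

CA = [HCO3⁻] + 2[CO3²⁻] = (α₁ + 2α₂)·DIC
At pH 7.97: [H⁺]/K1 = 10^-2.00 = 0.010000, K2/[H⁺] = 10^-1.03 = 0.093325
α₁ = 1/(1 + 0.010000 + 0.093325) = 1/1.1033 = 0.9064; α₂ = α₁·K2/[H⁺] = 0.08459
α₁ + 2α₂ = 1.0755
DIC = CA / (α₁ + 2α₂) = 2.04 / 1.0755 = 1.90 mmol/kg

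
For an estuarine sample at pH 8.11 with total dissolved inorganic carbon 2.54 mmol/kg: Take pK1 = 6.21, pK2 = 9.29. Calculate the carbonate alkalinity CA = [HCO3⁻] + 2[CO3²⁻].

CA = 2.67 mmol/kg

CA = [HCO3⁻] + 2[CO3²⁻] = (α₁ + 2α₂)·DIC
At pH 8.11: [H⁺]/K1 = 10^-1.90 = 0.012589, K2/[H⁺] = 10^-1.18 = 0.066069
α₁ = 1/(1 + 0.012589 + 0.066069) = 1/1.0787 = 0.9271; α₂ = α₁·K2/[H⁺] = 0.06125
α₁ + 2α₂ = 1.0496
CA = 1.0496 × 2.54 = 2.67 mmol/kg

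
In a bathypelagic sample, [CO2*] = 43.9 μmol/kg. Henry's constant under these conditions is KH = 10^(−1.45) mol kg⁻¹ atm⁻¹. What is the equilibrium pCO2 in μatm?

pCO2 = 1240 μatm

KH = 10^(−1.45) = 3.548×10^-2 mol kg⁻¹ atm⁻¹
pCO2 = [CO2*]/KH = 43.9×10^-6 / 3.548×10^-2 = 1.24×10^-3 atm = 1240 μatm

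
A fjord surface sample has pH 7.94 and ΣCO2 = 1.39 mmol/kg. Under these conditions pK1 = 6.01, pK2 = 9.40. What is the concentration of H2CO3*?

α₀ = 1 / (1 + K1/[H⁺] + K1K2/[H⁺]²) = 1 / (1 + 10^+1.93 + 10^+0.47)
   = 1 / (1 + 85.114 + 2.9512) = 1/89.065 = 0.01123
[CO2*] = α₀ × DIC = 0.01123 × 1.39 = 0.0156 mmol/kg = 15.6 μmol/kg

[CO2*] = 15.6 μmol/kg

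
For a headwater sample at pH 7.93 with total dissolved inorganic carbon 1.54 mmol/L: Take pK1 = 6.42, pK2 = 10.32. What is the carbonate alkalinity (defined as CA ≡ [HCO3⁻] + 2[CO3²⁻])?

CA = 1.50 mmol/L

CA = [HCO3⁻] + 2[CO3²⁻] = (α₁ + 2α₂)·DIC
At pH 7.93: [H⁺]/K1 = 10^-1.51 = 0.030903, K2/[H⁺] = 10^-2.39 = 0.0040738
α₁ = 1/(1 + 0.030903 + 0.0040738) = 1/1.0350 = 0.9662; α₂ = α₁·K2/[H⁺] = 0.003936
α₁ + 2α₂ = 0.9741
CA = 0.9741 × 1.54 = 1.50 mmol/L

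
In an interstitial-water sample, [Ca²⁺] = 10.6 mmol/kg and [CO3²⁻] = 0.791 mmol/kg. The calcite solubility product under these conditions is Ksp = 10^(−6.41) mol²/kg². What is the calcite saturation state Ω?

Ksp = 10^(−6.41) = 3.890×10^-7
Ω = [Ca²⁺][CO3²⁻]/Ksp = (10.6×10^-3)(0.791×10^-3) / 3.890×10^-7 = 21.6

Ω = 21.6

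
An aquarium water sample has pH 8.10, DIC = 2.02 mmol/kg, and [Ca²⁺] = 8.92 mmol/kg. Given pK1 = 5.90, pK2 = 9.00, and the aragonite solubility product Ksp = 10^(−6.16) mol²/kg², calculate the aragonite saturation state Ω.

α₂ = 1 / (1 + [H⁺]/K2 + [H⁺]²/(K1K2)) = 1 / (1 + 10^+0.90 + 10^-1.30)
   = 1 / (1 + 7.9433 + 0.050119) = 1/8.9934 = 0.1112
[CO3²⁻] = α₂ × DIC = 0.1112 × 2.02 = 0.2246 mmol/kg
Ksp = 10^(−6.16) = 6.918×10^-7
Ω = [Ca²⁺][CO3²⁻]/Ksp = (8.92×10^-3)(2.246×10^-4) / 6.918×10^-7 = 2.90

Ω = 2.90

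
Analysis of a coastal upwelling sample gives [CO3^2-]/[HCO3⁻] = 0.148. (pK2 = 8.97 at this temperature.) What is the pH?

pH = 8.14

From K2 = [H⁺][CO3^2-]/[HCO3⁻]:  pH = pK2 + log₁₀([CO3^2-]/[HCO3⁻])
log₁₀(0.148) = -0.830
pH = 8.97 + (-0.830) = 8.14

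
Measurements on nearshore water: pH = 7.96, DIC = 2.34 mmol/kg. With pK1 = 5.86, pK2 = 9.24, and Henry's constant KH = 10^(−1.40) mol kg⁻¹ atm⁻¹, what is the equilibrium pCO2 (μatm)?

α₀ = 1 / (1 + K1/[H⁺] + K1K2/[H⁺]²) = 1 / (1 + 10^+2.10 + 10^+0.82)
   = 1 / (1 + 125.89 + 6.6069) = 1/133.50 = 0.007491
[CO2*] = α₀ × DIC = 0.007491 × 2.34 = 0.01753 mmol/kg = 17.53 μmol/kg
pCO2 = [CO2*]/KH = 1.753×10^-5 / 3.981×10^-2 = 440 μatm

pCO2 = 440 μatm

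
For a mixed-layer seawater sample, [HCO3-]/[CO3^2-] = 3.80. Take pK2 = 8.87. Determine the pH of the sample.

From K2 = [H⁺][CO3^2-]/[HCO3-]:  pH = pK2 − log₁₀([HCO3-]/[CO3^2-])
log₁₀(3.80) = +0.580
pH = 8.87 − (+0.580) = 8.29

pH = 8.29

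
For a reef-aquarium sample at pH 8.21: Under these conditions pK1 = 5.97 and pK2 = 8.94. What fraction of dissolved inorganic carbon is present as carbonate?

α₂ = 1 / (1 + [H⁺]/K2 + [H⁺]²/(K1K2)) = 1 / (1 + 10^+0.73 + 10^-1.51)
   = 1 / (1 + 5.3703 + 0.030903) = 1/6.4012 = 0.1562

α₂ = 0.156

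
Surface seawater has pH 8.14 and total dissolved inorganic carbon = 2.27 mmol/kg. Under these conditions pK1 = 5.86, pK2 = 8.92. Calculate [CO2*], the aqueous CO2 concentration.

α₀ = 1 / (1 + K1/[H⁺] + K1K2/[H⁺]²) = 1 / (1 + 10^+2.28 + 10^+1.50)
   = 1 / (1 + 190.55 + 31.623) = 1/223.17 = 0.004481
[CO2*] = α₀ × DIC = 0.004481 × 2.27 = 0.0102 mmol/kg = 10.2 μmol/kg

[CO2*] = 10.2 μmol/kg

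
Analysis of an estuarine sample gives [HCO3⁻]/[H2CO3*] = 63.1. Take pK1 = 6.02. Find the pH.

pH = 7.82

From K1 = [H⁺][HCO3⁻]/[H2CO3*]:  pH = pK1 + log₁₀([HCO3⁻]/[H2CO3*])
log₁₀(63.1) = +1.800
pH = 6.02 + (+1.800) = 7.82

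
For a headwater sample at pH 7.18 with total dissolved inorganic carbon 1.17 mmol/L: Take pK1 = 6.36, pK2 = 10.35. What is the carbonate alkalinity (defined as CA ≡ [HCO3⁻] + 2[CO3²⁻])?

CA = 1.02 mmol/L

CA = [HCO3⁻] + 2[CO3²⁻] = (α₁ + 2α₂)·DIC
At pH 7.18: [H⁺]/K1 = 10^-0.82 = 0.15136, K2/[H⁺] = 10^-3.17 = 0.00067608
α₁ = 1/(1 + 0.15136 + 0.00067608) = 1/1.1520 = 0.8680; α₂ = α₁·K2/[H⁺] = 0.0005869
α₁ + 2α₂ = 0.8692
CA = 0.8692 × 1.17 = 1.02 mmol/L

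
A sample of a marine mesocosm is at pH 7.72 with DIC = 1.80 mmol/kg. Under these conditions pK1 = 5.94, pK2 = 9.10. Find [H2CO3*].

[CO2*] = 0.0282 mmol/kg

α₀ = 1 / (1 + K1/[H⁺] + K1K2/[H⁺]²) = 1 / (1 + 10^+1.78 + 10^+0.40)
   = 1 / (1 + 60.256 + 2.5119) = 1/63.768 = 0.01568
[CO2*] = α₀ × DIC = 0.01568 × 1.80 = 0.0282 mmol/kg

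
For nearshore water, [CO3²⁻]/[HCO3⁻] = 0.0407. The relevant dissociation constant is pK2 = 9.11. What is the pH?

pH = 7.72

From K2 = [H⁺][CO3²⁻]/[HCO3⁻]:  pH = pK2 + log₁₀([CO3²⁻]/[HCO3⁻])
log₁₀(0.0407) = -1.390
pH = 9.11 + (-1.390) = 7.72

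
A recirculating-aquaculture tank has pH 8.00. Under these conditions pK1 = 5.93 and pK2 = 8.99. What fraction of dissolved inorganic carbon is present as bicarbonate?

α₁ = 0.900

α₁ = 1 / (1 + [H⁺]/K1 + K2/[H⁺]) = 1 / (1 + 10^-2.07 + 10^-0.99)
   = 1 / (1 + 0.0085114 + 0.10233) = 1/1.1108 = 0.9002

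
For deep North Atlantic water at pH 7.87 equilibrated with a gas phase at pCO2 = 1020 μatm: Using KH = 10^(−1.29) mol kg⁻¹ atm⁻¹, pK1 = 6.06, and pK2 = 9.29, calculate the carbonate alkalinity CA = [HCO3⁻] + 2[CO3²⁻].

CA = 3.63 mmol/kg

[CO2*] = KH · pCO2 = 10^(−1.29) × 1020×10^-6 = 5.231×10^-5 mol/kg
α₀ = 1/(1 + K1/[H⁺] + K1K2/[H⁺]²) = 1/(1 + 10^+1.81 + 10^+0.39) = 0.01470
DIC = [CO2*]/α₀ = 5.231×10^-5 / 0.01470 = 3.558 mmol/kg
CA = (α₁ + 2α₂)·DIC = (0.9492 + 2×0.03609) × 3.558 = 3.63 mmol/kg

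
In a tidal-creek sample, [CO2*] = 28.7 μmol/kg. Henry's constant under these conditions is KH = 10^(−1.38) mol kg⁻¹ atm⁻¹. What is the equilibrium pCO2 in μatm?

pCO2 = 688 μatm

KH = 10^(−1.38) = 4.169×10^-2 mol kg⁻¹ atm⁻¹
pCO2 = [CO2*]/KH = 28.7×10^-6 / 4.169×10^-2 = 6.88×10^-4 atm = 688 μatm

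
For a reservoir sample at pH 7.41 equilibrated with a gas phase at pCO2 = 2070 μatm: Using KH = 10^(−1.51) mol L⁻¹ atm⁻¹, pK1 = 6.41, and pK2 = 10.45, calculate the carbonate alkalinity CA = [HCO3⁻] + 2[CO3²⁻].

CA = 0.641 mmol/L

[CO2*] = KH · pCO2 = 10^(−1.51) × 2070×10^-6 = 6.397×10^-5 mol/L
α₀ = 1/(1 + K1/[H⁺] + K1K2/[H⁺]²) = 1/(1 + 10^+1.00 + 10^-2.04) = 0.09083
DIC = [CO2*]/α₀ = 6.397×10^-5 / 0.09083 = 0.7042 mmol/L
CA = (α₁ + 2α₂)·DIC = (0.9083 + 2×0.0008284) × 0.7042 = 0.641 mmol/L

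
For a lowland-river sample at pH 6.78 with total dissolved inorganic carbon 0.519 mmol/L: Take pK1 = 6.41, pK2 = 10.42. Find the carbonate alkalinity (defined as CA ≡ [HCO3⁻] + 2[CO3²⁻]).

CA = 0.364 mmol/L

CA = [HCO3⁻] + 2[CO3²⁻] = (α₁ + 2α₂)·DIC
At pH 6.78: [H⁺]/K1 = 10^-0.37 = 0.42658, K2/[H⁺] = 10^-3.64 = 0.00022909
α₁ = 1/(1 + 0.42658 + 0.00022909) = 1/1.4268 = 0.7009; α₂ = α₁·K2/[H⁺] = 0.0001606
α₁ + 2α₂ = 0.7012
CA = 0.7012 × 0.519 = 0.364 mmol/L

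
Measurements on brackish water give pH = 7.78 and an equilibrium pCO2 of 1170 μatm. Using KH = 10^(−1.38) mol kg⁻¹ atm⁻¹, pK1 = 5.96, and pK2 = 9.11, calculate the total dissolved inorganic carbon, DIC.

DIC = 3.42 mmol/kg

[CO2*] = KH · pCO2 = 10^(−1.38) × 1170×10^-6 = 4.877×10^-5 mol/kg
α₀ = 1/(1 + K1/[H⁺] + K1K2/[H⁺]²) = 1/(1 + 10^+1.82 + 10^+0.49) = 0.01425
DIC = [CO2*]/α₀ = 4.877×10^-5 / 0.01425 = 3.42 mmol/kg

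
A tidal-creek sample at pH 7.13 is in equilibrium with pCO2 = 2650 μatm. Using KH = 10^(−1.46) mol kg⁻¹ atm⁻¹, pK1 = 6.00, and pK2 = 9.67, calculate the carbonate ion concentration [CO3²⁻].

[CO2*] = KH · pCO2 = 10^(−1.46) × 2650×10^-6 = 9.189×10^-5 mol/kg
α₀ = 1/(1 + K1/[H⁺] + K1K2/[H⁺]²) = 1/(1 + 10^+1.13 + 10^-1.41) = 0.06883
DIC = [CO2*]/α₀ = 9.189×10^-5 / 0.06883 = 1.335 mmol/kg
[CO3²⁻] = α₂·DIC; α₂ = 0.002678, so [CO3²⁻] = 0.002678 × 1.335 = 0.00357 mmol/kg = 3.57 μmol/kg

[CO3²⁻] = 3.57 μmol/kg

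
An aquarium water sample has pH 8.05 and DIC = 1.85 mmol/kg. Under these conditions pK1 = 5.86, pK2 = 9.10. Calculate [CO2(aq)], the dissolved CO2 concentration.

[CO2*] = 10.9 μmol/kg

α₀ = 1 / (1 + K1/[H⁺] + K1K2/[H⁺]²) = 1 / (1 + 10^+2.19 + 10^+1.14)
   = 1 / (1 + 154.88 + 13.804) = 1/169.69 = 0.005893
[CO2*] = α₀ × DIC = 0.005893 × 1.85 = 0.0109 mmol/kg = 10.9 μmol/kg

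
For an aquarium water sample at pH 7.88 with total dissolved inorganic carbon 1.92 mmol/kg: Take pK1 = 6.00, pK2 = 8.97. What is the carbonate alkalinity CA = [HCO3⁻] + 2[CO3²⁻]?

CA = [HCO3⁻] + 2[CO3²⁻] = (α₁ + 2α₂)·DIC
At pH 7.88: [H⁺]/K1 = 10^-1.88 = 0.013183, K2/[H⁺] = 10^-1.09 = 0.081283
α₁ = 1/(1 + 0.013183 + 0.081283) = 1/1.0945 = 0.9137; α₂ = α₁·K2/[H⁺] = 0.07427
α₁ + 2α₂ = 1.0622
CA = 1.0622 × 1.92 = 2.04 mmol/kg

CA = 2.04 mmol/kg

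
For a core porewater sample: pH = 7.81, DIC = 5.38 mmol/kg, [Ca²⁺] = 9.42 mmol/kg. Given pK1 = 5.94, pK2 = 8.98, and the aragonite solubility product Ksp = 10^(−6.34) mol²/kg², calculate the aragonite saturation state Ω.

Ω = 6.93

α₂ = 1 / (1 + [H⁺]/K2 + [H⁺]²/(K1K2)) = 1 / (1 + 10^+1.17 + 10^-0.70)
   = 1 / (1 + 14.791 + 0.19953) = 1/15.991 = 0.06254
[CO3²⁻] = α₂ × DIC = 0.06254 × 5.38 = 0.3364 mmol/kg
Ksp = 10^(−6.34) = 4.571×10^-7
Ω = [Ca²⁺][CO3²⁻]/Ksp = (9.42×10^-3)(3.364×10^-4) / 4.571×10^-7 = 6.93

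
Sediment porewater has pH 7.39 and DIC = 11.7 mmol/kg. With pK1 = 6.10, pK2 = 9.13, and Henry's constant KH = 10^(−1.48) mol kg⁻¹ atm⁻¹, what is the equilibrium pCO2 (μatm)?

α₀ = 1 / (1 + K1/[H⁺] + K1K2/[H⁺]²) = 1 / (1 + 10^+1.29 + 10^-0.45)
   = 1 / (1 + 19.498 + 0.35481) = 1/20.853 = 0.04795
[CO2*] = α₀ × DIC = 0.04795 × 11.7 = 0.5611 mmol/kg
pCO2 = [CO2*]/KH = 5.611×10^-4 / 3.311×10^-2 = 1.69×10^4 μatm

pCO2 = 1.69×10^4 μatm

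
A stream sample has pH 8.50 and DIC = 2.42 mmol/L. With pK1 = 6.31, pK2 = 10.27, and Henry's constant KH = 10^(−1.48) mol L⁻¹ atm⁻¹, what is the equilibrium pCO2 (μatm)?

α₀ = 1 / (1 + K1/[H⁺] + K1K2/[H⁺]²) = 1 / (1 + 10^+2.19 + 10^+0.42)
   = 1 / (1 + 154.88 + 2.6303) = 1/158.51 = 0.006309
[CO2*] = α₀ × DIC = 0.006309 × 2.42 = 0.01527 mmol/L = 15.27 μmol/L
pCO2 = [CO2*]/KH = 1.527×10^-5 / 3.311×10^-2 = 461 μatm

pCO2 = 461 μatm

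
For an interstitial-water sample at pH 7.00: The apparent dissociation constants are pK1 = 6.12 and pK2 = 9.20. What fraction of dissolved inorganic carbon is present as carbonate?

α₂ = 1 / (1 + [H⁺]/K2 + [H⁺]²/(K1K2)) = 1 / (1 + 10^+2.20 + 10^+1.32)
   = 1 / (1 + 158.49 + 20.893) = 1/180.38 = 0.005544

α₂ = 0.00554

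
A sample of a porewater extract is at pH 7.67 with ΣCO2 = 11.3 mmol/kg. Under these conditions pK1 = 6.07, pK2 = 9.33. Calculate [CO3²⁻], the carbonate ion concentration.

[CO3²⁻] = 0.236 mmol/kg

α₂ = 1 / (1 + [H⁺]/K2 + [H⁺]²/(K1K2)) = 1 / (1 + 10^+1.66 + 10^+0.06)
   = 1 / (1 + 45.709 + 1.1482) = 1/47.857 = 0.02090
[CO3²⁻] = α₂ × DIC = 0.02090 × 11.3 = 0.236 mmol/kg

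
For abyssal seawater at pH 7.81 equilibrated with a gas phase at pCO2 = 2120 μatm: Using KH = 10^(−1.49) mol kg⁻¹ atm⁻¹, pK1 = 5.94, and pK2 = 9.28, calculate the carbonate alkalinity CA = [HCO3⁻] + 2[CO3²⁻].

CA = 5.43 mmol/kg

[CO2*] = KH · pCO2 = 10^(−1.49) × 2120×10^-6 = 6.860×10^-5 mol/kg
α₀ = 1/(1 + K1/[H⁺] + K1K2/[H⁺]²) = 1/(1 + 10^+1.87 + 10^+0.40) = 0.01288
DIC = [CO2*]/α₀ = 6.860×10^-5 / 0.01288 = 5.326 mmol/kg
CA = (α₁ + 2α₂)·DIC = (0.9548 + 2×0.03235) × 5.326 = 5.43 mmol/kg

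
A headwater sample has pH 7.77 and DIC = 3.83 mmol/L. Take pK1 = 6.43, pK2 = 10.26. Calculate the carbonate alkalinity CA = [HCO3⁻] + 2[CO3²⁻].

CA = 3.67 mmol/L

CA = [HCO3⁻] + 2[CO3²⁻] = (α₁ + 2α₂)·DIC
At pH 7.77: [H⁺]/K1 = 10^-1.34 = 0.045709, K2/[H⁺] = 10^-2.49 = 0.0032359
α₁ = 1/(1 + 0.045709 + 0.0032359) = 1/1.0489 = 0.9533; α₂ = α₁·K2/[H⁺] = 0.003085
α₁ + 2α₂ = 0.9595
CA = 0.9595 × 3.83 = 3.67 mmol/L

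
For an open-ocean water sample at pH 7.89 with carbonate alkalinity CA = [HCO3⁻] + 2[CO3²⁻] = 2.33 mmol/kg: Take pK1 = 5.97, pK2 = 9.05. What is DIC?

DIC = 2.21 mmol/kg

CA = [HCO3⁻] + 2[CO3²⁻] = (α₁ + 2α₂)·DIC
At pH 7.89: [H⁺]/K1 = 10^-1.92 = 0.012023, K2/[H⁺] = 10^-1.16 = 0.069183
α₁ = 1/(1 + 0.012023 + 0.069183) = 1/1.0812 = 0.9249; α₂ = α₁·K2/[H⁺] = 0.06399
α₁ + 2α₂ = 1.0529
DIC = CA / (α₁ + 2α₂) = 2.33 / 1.0529 = 2.21 mmol/kg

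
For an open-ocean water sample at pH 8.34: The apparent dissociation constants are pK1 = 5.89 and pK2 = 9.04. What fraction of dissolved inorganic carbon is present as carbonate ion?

α₂ = 1 / (1 + [H⁺]/K2 + [H⁺]²/(K1K2)) = 1 / (1 + 10^+0.70 + 10^-1.75)
   = 1 / (1 + 5.0119 + 0.017783) = 1/6.0297 = 0.1658

α₂ = 0.166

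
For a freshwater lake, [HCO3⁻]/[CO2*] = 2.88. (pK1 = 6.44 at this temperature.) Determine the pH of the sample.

pH = 6.90

From K1 = [H⁺][HCO3⁻]/[CO2*]:  pH = pK1 + log₁₀([HCO3⁻]/[CO2*])
log₁₀(2.88) = +0.459
pH = 6.44 + (+0.459) = 6.90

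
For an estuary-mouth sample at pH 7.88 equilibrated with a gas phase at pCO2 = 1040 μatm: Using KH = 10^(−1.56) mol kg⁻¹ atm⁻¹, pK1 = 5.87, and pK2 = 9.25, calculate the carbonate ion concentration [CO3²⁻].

[CO3²⁻] = 0.125 mmol/kg

[CO2*] = KH · pCO2 = 10^(−1.56) × 1040×10^-6 = 2.864×10^-5 mol/kg
α₀ = 1/(1 + K1/[H⁺] + K1K2/[H⁺]²) = 1/(1 + 10^+2.01 + 10^+0.64) = 0.009286
DIC = [CO2*]/α₀ = 2.864×10^-5 / 0.009286 = 3.085 mmol/kg
[CO3²⁻] = α₂·DIC; α₂ = 0.04053, so [CO3²⁻] = 0.04053 × 3.085 = 0.125 mmol/kg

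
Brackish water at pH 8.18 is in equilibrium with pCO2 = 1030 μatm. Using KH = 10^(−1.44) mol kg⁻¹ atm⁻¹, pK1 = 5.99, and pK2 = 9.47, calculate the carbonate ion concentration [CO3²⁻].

[CO2*] = KH · pCO2 = 10^(−1.44) × 1030×10^-6 = 3.740×10^-5 mol/kg
α₀ = 1/(1 + K1/[H⁺] + K1K2/[H⁺]²) = 1/(1 + 10^+2.19 + 10^+0.90) = 0.006104
DIC = [CO2*]/α₀ = 3.740×10^-5 / 0.006104 = 6.127 mmol/kg
[CO3²⁻] = α₂·DIC; α₂ = 0.04849, so [CO3²⁻] = 0.04849 × 6.127 = 0.297 mmol/kg

[CO3²⁻] = 0.297 mmol/kg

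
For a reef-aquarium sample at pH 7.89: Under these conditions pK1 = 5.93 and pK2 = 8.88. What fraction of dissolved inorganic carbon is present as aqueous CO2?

α₀ = 0.00985

α₀ = 1 / (1 + K1/[H⁺] + K1K2/[H⁺]²) = 1 / (1 + 10^+1.96 + 10^+0.97)
   = 1 / (1 + 91.201 + 9.3325) = 1/101.53 = 0.009849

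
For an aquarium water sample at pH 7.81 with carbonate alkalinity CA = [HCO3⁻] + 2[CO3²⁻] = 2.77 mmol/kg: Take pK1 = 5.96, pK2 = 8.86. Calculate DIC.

CA = [HCO3⁻] + 2[CO3²⁻] = (α₁ + 2α₂)·DIC
At pH 7.81: [H⁺]/K1 = 10^-1.85 = 0.014125, K2/[H⁺] = 10^-1.05 = 0.089125
α₁ = 1/(1 + 0.014125 + 0.089125) = 1/1.1033 = 0.9064; α₂ = α₁·K2/[H⁺] = 0.08078
α₁ + 2α₂ = 1.0680
DIC = CA / (α₁ + 2α₂) = 2.77 / 1.0680 = 2.59 mmol/kg

DIC = 2.59 mmol/kg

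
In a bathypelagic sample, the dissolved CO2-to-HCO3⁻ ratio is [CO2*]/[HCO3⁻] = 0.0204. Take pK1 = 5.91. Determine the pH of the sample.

pH = 7.60

From K1 = [H⁺][HCO3⁻]/[CO2*]:  pH = pK1 − log₁₀([CO2*]/[HCO3⁻])
log₁₀(0.0204) = -1.690
pH = 5.91 − (-1.690) = 7.60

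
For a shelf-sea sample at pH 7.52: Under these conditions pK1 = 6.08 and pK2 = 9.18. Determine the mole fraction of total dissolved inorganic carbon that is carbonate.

α₂ = 0.0207

α₂ = 1 / (1 + [H⁺]/K2 + [H⁺]²/(K1K2)) = 1 / (1 + 10^+1.66 + 10^+0.22)
   = 1 / (1 + 45.709 + 1.6596) = 1/48.368 = 0.02067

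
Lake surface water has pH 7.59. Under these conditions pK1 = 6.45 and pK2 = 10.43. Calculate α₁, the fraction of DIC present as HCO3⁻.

α₁ = 0.931

α₁ = 1 / (1 + [H⁺]/K1 + K2/[H⁺]) = 1 / (1 + 10^-1.14 + 10^-2.84)
   = 1 / (1 + 0.072444 + 0.0014454) = 1/1.0739 = 0.9312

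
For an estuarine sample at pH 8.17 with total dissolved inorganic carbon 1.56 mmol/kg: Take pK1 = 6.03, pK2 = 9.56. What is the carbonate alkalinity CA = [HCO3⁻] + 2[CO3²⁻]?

CA = 1.61 mmol/kg

CA = [HCO3⁻] + 2[CO3²⁻] = (α₁ + 2α₂)·DIC
At pH 8.17: [H⁺]/K1 = 10^-2.14 = 0.0072444, K2/[H⁺] = 10^-1.39 = 0.040738
α₁ = 1/(1 + 0.0072444 + 0.040738) = 1/1.0480 = 0.9542; α₂ = α₁·K2/[H⁺] = 0.03887
α₁ + 2α₂ = 1.0320
CA = 1.0320 × 1.56 = 1.61 mmol/kg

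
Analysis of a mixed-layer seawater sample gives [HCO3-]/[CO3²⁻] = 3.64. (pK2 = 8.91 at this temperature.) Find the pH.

From K2 = [H⁺][CO3²⁻]/[HCO3-]:  pH = pK2 − log₁₀([HCO3-]/[CO3²⁻])
log₁₀(3.64) = +0.561
pH = 8.91 − (+0.561) = 8.35

pH = 8.35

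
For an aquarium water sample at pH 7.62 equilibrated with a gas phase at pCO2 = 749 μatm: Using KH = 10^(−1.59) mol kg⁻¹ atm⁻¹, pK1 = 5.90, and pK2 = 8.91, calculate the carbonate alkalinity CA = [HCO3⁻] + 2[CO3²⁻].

[CO2*] = KH · pCO2 = 10^(−1.59) × 749×10^-6 = 1.925×10^-5 mol/kg
α₀ = 1/(1 + K1/[H⁺] + K1K2/[H⁺]²) = 1/(1 + 10^+1.72 + 10^+0.43) = 0.01780
DIC = [CO2*]/α₀ = 1.925×10^-5 / 0.01780 = 1.081 mmol/kg
CA = (α₁ + 2α₂)·DIC = (0.9343 + 2×0.04792) × 1.081 = 1.11 mmol/kg

CA = 1.11 mmol/kg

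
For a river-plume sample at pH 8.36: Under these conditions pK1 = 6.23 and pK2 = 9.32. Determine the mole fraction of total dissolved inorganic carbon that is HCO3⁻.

α₁ = 1 / (1 + [H⁺]/K1 + K2/[H⁺]) = 1 / (1 + 10^-2.13 + 10^-0.96)
   = 1 / (1 + 0.0074131 + 0.10965) = 1/1.1171 = 0.8952

α₁ = 0.895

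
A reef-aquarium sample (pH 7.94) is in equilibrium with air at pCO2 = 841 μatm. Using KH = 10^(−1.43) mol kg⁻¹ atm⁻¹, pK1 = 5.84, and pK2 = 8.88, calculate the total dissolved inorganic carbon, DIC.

[CO2*] = KH · pCO2 = 10^(−1.43) × 841×10^-6 = 3.125×10^-5 mol/kg
α₀ = 1/(1 + K1/[H⁺] + K1K2/[H⁺]²) = 1/(1 + 10^+2.10 + 10^+1.16) = 0.007075
DIC = [CO2*]/α₀ = 3.125×10^-5 / 0.007075 = 4.42 mmol/kg

DIC = 4.42 mmol/kg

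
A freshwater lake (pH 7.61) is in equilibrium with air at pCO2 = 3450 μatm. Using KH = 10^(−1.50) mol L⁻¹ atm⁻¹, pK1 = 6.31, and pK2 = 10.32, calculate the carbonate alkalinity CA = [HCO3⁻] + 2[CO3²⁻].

CA = 2.19 mmol/L

[CO2*] = KH · pCO2 = 10^(−1.50) × 3450×10^-6 = 1.091×10^-4 mol/L
α₀ = 1/(1 + K1/[H⁺] + K1K2/[H⁺]²) = 1/(1 + 10^+1.30 + 10^-1.41) = 0.04764
DIC = [CO2*]/α₀ = 1.091×10^-4 / 0.04764 = 2.290 mmol/L
CA = (α₁ + 2α₂)·DIC = (0.9505 + 2×0.001853) × 2.290 = 2.19 mmol/L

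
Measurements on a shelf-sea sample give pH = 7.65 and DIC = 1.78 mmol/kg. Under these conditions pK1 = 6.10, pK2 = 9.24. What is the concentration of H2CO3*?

α₀ = 1 / (1 + K1/[H⁺] + K1K2/[H⁺]²) = 1 / (1 + 10^+1.55 + 10^-0.04)
   = 1 / (1 + 35.481 + 0.91201) = 1/37.393 = 0.02674
[CO2*] = α₀ × DIC = 0.02674 × 1.78 = 0.0476 mmol/kg

[CO2*] = 0.0476 mmol/kg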